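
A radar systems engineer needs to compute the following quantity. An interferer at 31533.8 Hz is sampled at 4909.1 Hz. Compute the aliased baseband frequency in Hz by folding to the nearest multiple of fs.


Compute the nearest integer multiple of fs to the signal:
n = round(31533.8 / 4909.1) = 6
f_alias = |31533.8 - 6 * 4909.1|
        = |31533.8 - 29454.6|
        = 2079.2 Hz

2079.2


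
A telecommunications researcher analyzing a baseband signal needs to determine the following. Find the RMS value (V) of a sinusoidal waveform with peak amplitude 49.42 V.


RMS voltage for a sinusoidal waveform:
V_rms = V_peak / sqrt(2)
      = 49.42 / 1.414214
      = 34.945 V

34.945 V


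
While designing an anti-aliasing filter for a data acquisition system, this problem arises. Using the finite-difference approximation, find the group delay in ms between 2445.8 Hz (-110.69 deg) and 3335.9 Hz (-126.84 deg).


Group delay from phase difference:
tau = -d(phi)/d(omega)
d(phi) = -16.15 deg = -0.281871 rad
d(omega) = 2*pi*(3335.9 - 2445.8) = 5592.6632 rad/s
tau = -(-0.281871) / 5592.6632
    = 0.0504 ms

0.0504 ms


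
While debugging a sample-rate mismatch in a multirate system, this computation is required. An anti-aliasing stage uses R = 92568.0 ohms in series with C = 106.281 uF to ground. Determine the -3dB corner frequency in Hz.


Cutoff frequency of a first-order RC filter:
fc = 1 / (2 * pi * R * C)
C = 106.281 uF = 0.000106281 F
fc = 1 / (2 * pi * 92568.0 * 0.000106281)
   = 1 / 61.815356889792
   = 0.016177 Hz

0.016177 Hz


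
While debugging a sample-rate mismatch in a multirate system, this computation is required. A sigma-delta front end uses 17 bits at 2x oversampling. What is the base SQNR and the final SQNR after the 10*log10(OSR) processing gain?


Step 1 — baseline SQNR at Nyquist:
SQNR_base = 6.02*N + 1.76
          = 6.02*17 + 1.76
          = 104.1 dB

Step 2 — oversampling processing gain:
G = 10*log10(OSR) = 10*log10(2) = 3.01 dB

Step 3 — total:
SQNR_total = 104.1 + 3.01 = 107.11 dB

Base SQNR = 104.1 dB; oversampled SQNR = 107.11 dB


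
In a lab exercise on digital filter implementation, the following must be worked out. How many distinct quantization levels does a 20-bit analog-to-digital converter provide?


Number of quantization levels = 2^N
= 2^20
= 1048576

1048576


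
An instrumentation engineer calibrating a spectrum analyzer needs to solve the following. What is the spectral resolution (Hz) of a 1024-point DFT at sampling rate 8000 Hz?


DFT frequency resolution:
df = fs / N
   = 8000 / 1024
   = 7.8125 Hz

7.8125 Hz


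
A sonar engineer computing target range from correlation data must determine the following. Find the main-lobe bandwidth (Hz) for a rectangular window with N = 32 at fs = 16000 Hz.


Main lobe width for a rectangular window:
Width = 2 * fs / N
      = 2 * 16000 / 32
      = 32000 / 32
      = 1000.0 Hz

1000.0 Hz


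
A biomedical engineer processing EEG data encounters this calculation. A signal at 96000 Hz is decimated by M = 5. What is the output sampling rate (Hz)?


Decimation reduces the sample rate:
fs_out = fs_in / M
       = 96000 / 5
       = 19200.0 Hz

19200.0 Hz


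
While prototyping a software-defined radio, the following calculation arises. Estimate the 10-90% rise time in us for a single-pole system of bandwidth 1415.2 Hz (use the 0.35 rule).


Rise time from bandwidth relationship:
tr = 0.35 / BW
   = 0.35 / 1415.2
   = 0.0002473148672 s
   = 247.3149 us

247.3149 us


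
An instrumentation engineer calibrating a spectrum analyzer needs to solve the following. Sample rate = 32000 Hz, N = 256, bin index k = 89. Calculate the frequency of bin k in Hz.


Frequency of DFT bin k:
f_k = k * fs / N
    = 89 * 32000 / 256
    = 2848000 / 256
    = 11125.0 Hz

11125.0 Hz


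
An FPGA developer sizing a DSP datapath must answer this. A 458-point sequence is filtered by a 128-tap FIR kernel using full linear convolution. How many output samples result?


Linear convolution output length:
L = N + M - 1
  = 458 + 128 - 1
  = 585 samples

585


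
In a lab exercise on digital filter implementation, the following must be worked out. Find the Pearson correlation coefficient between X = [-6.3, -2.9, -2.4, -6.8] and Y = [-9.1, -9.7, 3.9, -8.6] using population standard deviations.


Pearson correlation coefficient (population):
r = cov(X,Y) / (std(X) * std(Y))
Mean X = -4.6, Mean Y = -5.875
Cov(X,Y) = 6.62
Std(X) = 1.96596, Std(Y) = 5.65702
r = 0.5952

0.5952


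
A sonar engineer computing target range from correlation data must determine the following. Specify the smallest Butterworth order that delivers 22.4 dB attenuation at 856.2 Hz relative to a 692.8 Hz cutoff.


Butterworth filter order formula:
n = log10(10^(A/10) - 1) / (2 * log10(f_stop/f_pass))
10^(22.4/10) - 1 = 172.7801
f_stop/f_pass = 856.2 / 692.8 = 1.2359
n = 12.1646 -> ceil = 13

13


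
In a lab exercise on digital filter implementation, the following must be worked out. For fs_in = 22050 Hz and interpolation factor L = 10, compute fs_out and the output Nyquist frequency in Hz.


Step 1 — output sample rate after interpolation by L:
fs_out = L * fs_in = 10 * 22050 = 220500 Hz

Step 2 — Nyquist frequency of the output stream:
f_Nyq = fs_out / 2 = 220500 / 2 = 110250.0 Hz

fs_out = 220500 Hz; f_Nyquist = 110250.0 Hz


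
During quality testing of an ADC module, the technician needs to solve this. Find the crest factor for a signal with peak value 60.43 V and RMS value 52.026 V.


Crest factor is the ratio of peak to RMS:
CF = V_peak / V_rms
   = 60.43 / 52.026
   = 1.1615

1.1615


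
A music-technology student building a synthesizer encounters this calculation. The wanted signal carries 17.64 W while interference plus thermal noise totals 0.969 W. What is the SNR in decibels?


SNR in decibels:
SNR = 10 * log10(Ps / Pn)
    = 10 * log10(17.64 / 0.969)
    = 10 * log10(18.2043)
    = 10 * 1.2602
    = 12.6 dB

12.6 dB


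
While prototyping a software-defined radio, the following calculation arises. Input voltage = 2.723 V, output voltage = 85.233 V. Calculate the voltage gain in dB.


Voltage gain in dB:
G = 20 * log10(Vout / Vin)
  = 20 * log10(85.233 / 2.723)
  = 20 * log10(31.301138)
  = 20 * 1.49556
  = 29.91 dB

29.91 dB


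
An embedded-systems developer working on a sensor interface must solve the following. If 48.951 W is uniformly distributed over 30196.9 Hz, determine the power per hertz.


Power spectral density:
PSD = P / BW
    = 48.951 / 30196.9
    = 0.00162106 W/Hz

0.00162106 W/Hz


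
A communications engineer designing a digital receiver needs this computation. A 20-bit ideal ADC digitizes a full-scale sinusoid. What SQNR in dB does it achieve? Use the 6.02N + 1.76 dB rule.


Theoretical SNR for a full-scale sinusoid:
SNR = 6.02 * N + 1.76
    = 6.02 * 20 + 1.76
    = 120.4 + 1.76
    = 122.16 dB

122.16 dB


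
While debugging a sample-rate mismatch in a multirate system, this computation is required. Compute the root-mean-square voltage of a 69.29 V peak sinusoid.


RMS voltage for a sinusoidal waveform:
V_rms = V_peak / sqrt(2)
      = 69.29 / 1.414214
      = 48.995 V

48.995 V


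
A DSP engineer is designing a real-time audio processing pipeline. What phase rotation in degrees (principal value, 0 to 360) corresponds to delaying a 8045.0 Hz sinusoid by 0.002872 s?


Phase shift from frequency and time delay:
phi = 360 * f * t_delay
    = 360 * 8045.0 * 0.002872
    = 8317.89 degrees
    mod 360 = 37.89 degrees

37.89 degrees


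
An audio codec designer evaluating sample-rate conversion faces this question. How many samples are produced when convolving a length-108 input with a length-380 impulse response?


Linear convolution output length:
L = N + M - 1
  = 108 + 380 - 1
  = 487 samples

487


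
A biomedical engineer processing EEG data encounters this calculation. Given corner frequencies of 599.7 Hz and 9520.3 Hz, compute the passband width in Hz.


Bandwidth is the difference of -3dB frequencies:
BW = f_high - f_low
   = 9520.3 - 599.7
   = 8920.6 Hz

8920.6 Hz


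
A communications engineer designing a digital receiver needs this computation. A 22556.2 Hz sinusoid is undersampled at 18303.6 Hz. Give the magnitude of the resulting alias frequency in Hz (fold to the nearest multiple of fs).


Compute the nearest integer multiple of fs to the signal:
n = round(22556.2 / 18303.6) = 1
f_alias = |22556.2 - 1 * 18303.6|
        = |22556.2 - 18303.6|
        = 4252.6 Hz

4252.6


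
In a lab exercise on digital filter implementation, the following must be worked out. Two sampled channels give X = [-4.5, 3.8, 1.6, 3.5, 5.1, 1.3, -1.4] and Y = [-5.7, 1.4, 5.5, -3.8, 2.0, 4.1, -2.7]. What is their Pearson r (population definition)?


Pearson correlation coefficient (population):
r = cov(X,Y) / (std(X) * std(Y))
Mean X = 1.3429, Mean Y = 0.1143
Cov(X,Y) = 6.386531
Std(X) = 3.083068, Std(Y) = 3.912408
r = 0.5295

0.5295


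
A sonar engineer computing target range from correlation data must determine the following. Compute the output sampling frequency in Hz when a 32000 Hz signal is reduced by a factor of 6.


Decimation reduces the sample rate:
fs_out = fs_in / M
       = 32000 / 6
       = 5333.3333 Hz

5333.3333 Hz


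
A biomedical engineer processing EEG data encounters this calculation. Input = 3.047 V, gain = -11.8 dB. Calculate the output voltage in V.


Output voltage from dB gain:
V_out = V_in * 10^(gain_dB / 20)
      = 3.047 * 10^(-11.8 / 20)
      = 3.047 * 0.25704
      = 0.7832 V

0.7832 V


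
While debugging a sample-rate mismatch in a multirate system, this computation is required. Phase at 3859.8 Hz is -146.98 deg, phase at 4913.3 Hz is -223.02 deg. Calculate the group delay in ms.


Group delay from phase difference:
tau = -d(phi)/d(omega)
d(phi) = -76.04 deg = -1.327148 rad
d(omega) = 2*pi*(4913.3 - 3859.8) = 6619.3357 rad/s
tau = -(-1.327148) / 6619.3357
    = 0.2005 ms

0.2005 ms


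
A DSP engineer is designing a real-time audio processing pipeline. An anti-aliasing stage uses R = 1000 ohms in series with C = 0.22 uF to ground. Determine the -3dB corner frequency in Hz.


Cutoff frequency of a first-order RC filter:
fc = 1 / (2 * pi * R * C)
C = 0.22 uF = 2.2e-07 F
fc = 1 / (2 * pi * 1000 * 2.2e-07)
   = 1 / 0.0013823007675795
   = 723.43156 Hz

723.43156 Hz


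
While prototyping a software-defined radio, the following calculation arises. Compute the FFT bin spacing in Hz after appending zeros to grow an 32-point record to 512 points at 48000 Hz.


Frequency resolution after zero-padding:
N_padded = 32 * 16 = 512
df = fs / N_padded
   = 48000 / 512
   = 93.75 Hz

93.75 Hz


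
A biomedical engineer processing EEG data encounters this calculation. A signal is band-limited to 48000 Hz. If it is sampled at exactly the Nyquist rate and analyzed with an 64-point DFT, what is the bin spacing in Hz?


Step 1 — Nyquist sampling rate:
fs = 2 * fmax = 2 * 48000 = 96000 Hz

Step 2 — DFT bin spacing:
df = fs / N = 96000 / 64 = 1500.0 Hz

1500.0 Hz


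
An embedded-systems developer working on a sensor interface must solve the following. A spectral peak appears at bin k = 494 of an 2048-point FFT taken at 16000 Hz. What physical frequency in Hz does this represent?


Frequency of DFT bin k:
f_k = k * fs / N
    = 494 * 16000 / 2048
    = 7904000 / 2048
    = 3859.375 Hz

3859.375 Hz


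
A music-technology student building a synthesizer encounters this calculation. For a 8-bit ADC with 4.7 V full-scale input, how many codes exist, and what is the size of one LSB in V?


Step 1 — number of quantization levels:
L = 2^N = 2^8 = 256

Step 2 — LSB step size:
delta = Vfs / L
      = 4.7 / 256
      = 0.01835938 V

Levels = 256; step size = 0.01835938 V


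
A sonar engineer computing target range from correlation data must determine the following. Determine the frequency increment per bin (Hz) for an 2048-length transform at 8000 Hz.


DFT frequency resolution:
df = fs / N
   = 8000 / 2048
   = 3.9062 Hz

3.9062 Hz


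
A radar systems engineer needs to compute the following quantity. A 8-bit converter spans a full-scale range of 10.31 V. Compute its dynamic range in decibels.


Dynamic range from full-scale to LSB:
V_min = V_max / 2^bits = 10.31 / 2^8
DR = 20 * log10(V_max / V_min)
   = 20 * log10(2^8)
   = 20 * 8 * log10(2)
   = 48.16 dB

48.16 dB


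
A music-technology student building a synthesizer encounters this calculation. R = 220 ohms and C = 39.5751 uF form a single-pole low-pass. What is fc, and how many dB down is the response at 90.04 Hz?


Step 1 — cutoff frequency:
fc = 1 / (2*pi*R*C)
C = 39.5751 uF = 3.95751e-05 F
fc = 1 / (2*pi*220*3.95751e-05)
   = 18.28 Hz

Step 2 — magnitude at f = 90.04 Hz:
|H(f)| = 1 / sqrt(1 + (f/fc)^2)
f/fc = 90.04 / 18.28 = 4.925602
|H| = 1 / sqrt(1 + 24.261555) = 0.1989619
|H|_dB = 20*log10(0.1989619) = -14.02 dB

fc = 18.28 Hz; |H(90.04 Hz)| = -14.02 dB


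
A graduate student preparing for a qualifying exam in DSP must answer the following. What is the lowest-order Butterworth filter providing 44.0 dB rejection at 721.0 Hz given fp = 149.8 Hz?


Butterworth filter order formula:
n = log10(10^(A/10) - 1) / (2 * log10(f_stop/f_pass))
10^(44.0/10) - 1 = 25117.8643
f_stop/f_pass = 721.0 / 149.8 = 4.8131
n = 3.2238 -> ceil = 4

4


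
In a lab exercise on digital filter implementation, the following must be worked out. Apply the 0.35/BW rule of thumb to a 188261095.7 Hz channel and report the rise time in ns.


Rise time from bandwidth relationship:
tr = 0.35 / BW
   = 0.35 / 188261095.7
   = 1.859120169e-09 s
   = 1.8591 ns

1.8591 ns


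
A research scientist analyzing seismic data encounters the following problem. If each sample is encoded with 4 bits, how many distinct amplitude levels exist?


Number of quantization levels = 2^N
= 2^4
= 16

16


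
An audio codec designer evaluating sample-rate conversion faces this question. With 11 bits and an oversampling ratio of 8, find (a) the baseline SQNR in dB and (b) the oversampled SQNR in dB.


Step 1 — baseline SQNR at Nyquist:
SQNR_base = 6.02*N + 1.76
          = 6.02*11 + 1.76
          = 67.98 dB

Step 2 — oversampling processing gain:
G = 10*log10(OSR) = 10*log10(8) = 9.03 dB

Step 3 — total:
SQNR_total = 67.98 + 9.03 = 77.01 dB

Base SQNR = 67.98 dB; oversampled SQNR = 77.01 dB


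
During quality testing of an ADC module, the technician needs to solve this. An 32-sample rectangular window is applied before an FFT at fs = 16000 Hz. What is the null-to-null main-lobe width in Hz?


Main lobe width for a rectangular window:
Width = 2 * fs / N
      = 2 * 16000 / 32
      = 32000 / 32
      = 1000.0 Hz

1000.0 Hz


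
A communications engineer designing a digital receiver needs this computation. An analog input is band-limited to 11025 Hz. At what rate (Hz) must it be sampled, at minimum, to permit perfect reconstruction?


The Nyquist rate is twice the maximum frequency component.
fs_min = 2 * fmax
      = 2 * 11025
      = 22050 Hz

22050


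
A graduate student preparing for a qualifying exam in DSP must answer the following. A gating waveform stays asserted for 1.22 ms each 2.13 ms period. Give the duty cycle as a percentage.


Duty cycle as a percentage:
DC = (t_on / T) * 100
   = (1.22 / 2.13) * 100
   = 0.57277 * 100
   = 57.28 %

57.28 %


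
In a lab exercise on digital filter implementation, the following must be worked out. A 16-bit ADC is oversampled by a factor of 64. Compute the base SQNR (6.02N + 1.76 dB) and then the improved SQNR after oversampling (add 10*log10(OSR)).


Step 1 — baseline SQNR at Nyquist:
SQNR_base = 6.02*N + 1.76
          = 6.02*16 + 1.76
          = 98.08 dB

Step 2 — oversampling processing gain:
G = 10*log10(OSR) = 10*log10(64) = 18.06 dB

Step 3 — total:
SQNR_total = 98.08 + 18.06 = 116.14 dB

Base SQNR = 98.08 dB; oversampled SQNR = 116.14 dB


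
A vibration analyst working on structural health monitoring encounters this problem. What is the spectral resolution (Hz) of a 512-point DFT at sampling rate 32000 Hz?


DFT frequency resolution:
df = fs / N
   = 32000 / 512
   = 62.5 Hz

62.5 Hz


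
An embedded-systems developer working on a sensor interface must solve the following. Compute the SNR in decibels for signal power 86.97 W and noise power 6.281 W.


SNR in decibels:
SNR = 10 * log10(Ps / Pn)
    = 10 * log10(86.97 / 6.281)
    = 10 * log10(13.8465)
    = 10 * 1.1413
    = 11.41 dB

11.41 dB


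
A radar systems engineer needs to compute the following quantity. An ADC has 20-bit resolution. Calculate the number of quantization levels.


Number of quantization levels = 2^N
= 2^20
= 1048576

1048576


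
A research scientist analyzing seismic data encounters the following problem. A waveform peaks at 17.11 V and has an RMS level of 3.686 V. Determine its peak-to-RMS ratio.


Crest factor is the ratio of peak to RMS:
CF = V_peak / V_rms
   = 17.11 / 3.686
   = 4.6419

4.6419


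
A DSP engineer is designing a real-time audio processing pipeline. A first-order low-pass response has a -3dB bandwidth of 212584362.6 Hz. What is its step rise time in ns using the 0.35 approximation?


Rise time from bandwidth relationship:
tr = 0.35 / BW
   = 0.35 / 212584362.6
   = 1.6464052e-09 s
   = 1.6464 ns

1.6464 ns


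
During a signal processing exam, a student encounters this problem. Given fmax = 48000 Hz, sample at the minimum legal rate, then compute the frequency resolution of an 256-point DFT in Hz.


Step 1 — Nyquist sampling rate:
fs = 2 * fmax = 2 * 48000 = 96000 Hz

Step 2 — DFT bin spacing:
df = fs / N = 96000 / 256 = 375.0 Hz

375.0 Hz


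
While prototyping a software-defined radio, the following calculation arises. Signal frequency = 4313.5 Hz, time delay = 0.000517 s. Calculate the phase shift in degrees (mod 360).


Phase shift from frequency and time delay:
phi = 360 * f * t_delay
    = 360 * 4313.5 * 0.000517
    = 802.83 degrees
    mod 360 = 82.83 degrees

82.83 degrees


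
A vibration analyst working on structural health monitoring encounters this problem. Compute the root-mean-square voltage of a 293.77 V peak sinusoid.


RMS voltage for a sinusoidal waveform:
V_rms = V_peak / sqrt(2)
      = 293.77 / 1.414214
      = 207.727 V

207.727 V


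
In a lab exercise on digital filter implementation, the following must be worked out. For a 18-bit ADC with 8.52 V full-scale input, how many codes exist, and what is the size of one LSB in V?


Step 1 — number of quantization levels:
L = 2^N = 2^18 = 262144

Step 2 — LSB step size:
delta = Vfs / L
      = 8.52 / 262144
      = 3.25e-05 V

Levels = 262144; step size = 3.25e-05 V


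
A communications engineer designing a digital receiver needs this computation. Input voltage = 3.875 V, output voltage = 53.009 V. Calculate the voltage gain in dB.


Voltage gain in dB:
G = 20 * log10(Vout / Vin)
  = 20 * log10(53.009 / 3.875)
  = 20 * log10(13.679742)
  = 20 * 1.136078
  = 22.72 dB

22.72 dB


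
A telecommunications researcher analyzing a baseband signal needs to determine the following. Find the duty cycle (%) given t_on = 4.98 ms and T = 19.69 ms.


Duty cycle as a percentage:
DC = (t_on / T) * 100
   = (4.98 / 19.69) * 100
   = 0.25292 * 100
   = 25.29 %

25.29 %


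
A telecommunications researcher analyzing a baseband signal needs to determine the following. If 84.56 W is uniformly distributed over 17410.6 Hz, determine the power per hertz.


Power spectral density:
PSD = P / BW
    = 84.56 / 17410.6
    = 0.00485681 W/Hz

0.00485681 W/Hz


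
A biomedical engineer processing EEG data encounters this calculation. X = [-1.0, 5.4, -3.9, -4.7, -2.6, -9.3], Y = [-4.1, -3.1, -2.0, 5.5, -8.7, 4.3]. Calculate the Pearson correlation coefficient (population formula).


Pearson correlation coefficient (population):
r = cov(X,Y) / (std(X) * std(Y))
Mean X = -2.6833, Mean Y = -1.35
Cov(X,Y) = -11.6325
Std(X) = 4.425463, Std(Y) = 4.897533
r = -0.5367

-0.5367


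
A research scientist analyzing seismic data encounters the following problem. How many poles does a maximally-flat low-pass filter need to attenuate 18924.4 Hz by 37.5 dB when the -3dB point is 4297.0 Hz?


Butterworth filter order formula:
n = log10(10^(A/10) - 1) / (2 * log10(f_stop/f_pass))
10^(37.5/10) - 1 = 5622.4133
f_stop/f_pass = 18924.4 / 4297.0 = 4.4041
n = 2.9121 -> ceil = 3

3


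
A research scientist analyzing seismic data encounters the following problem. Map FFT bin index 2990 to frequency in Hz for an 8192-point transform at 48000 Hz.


Frequency of DFT bin k:
f_k = k * fs / N
    = 2990 * 48000 / 8192
    = 143520000 / 8192
    = 17519.531 Hz

17519.531 Hz


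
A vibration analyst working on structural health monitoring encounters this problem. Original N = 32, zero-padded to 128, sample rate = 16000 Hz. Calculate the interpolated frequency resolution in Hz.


Frequency resolution after zero-padding:
N_padded = 32 * 4 = 128
df = fs / N_padded
   = 16000 / 128
   = 125.0 Hz

125.0 Hz


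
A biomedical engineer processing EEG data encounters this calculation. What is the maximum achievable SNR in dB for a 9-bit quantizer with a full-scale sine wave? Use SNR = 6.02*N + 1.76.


Theoretical SNR for a full-scale sinusoid:
SNR = 6.02 * N + 1.76
    = 6.02 * 9 + 1.76
    = 54.18 + 1.76
    = 55.94 dB

55.94 dB


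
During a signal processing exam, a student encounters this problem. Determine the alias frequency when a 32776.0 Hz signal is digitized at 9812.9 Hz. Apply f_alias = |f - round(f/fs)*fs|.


Compute the nearest integer multiple of fs to the signal:
n = round(32776.0 / 9812.9) = 3
f_alias = |32776.0 - 3 * 9812.9|
        = |32776.0 - 29438.7|
        = 3337.3 Hz

3337.3


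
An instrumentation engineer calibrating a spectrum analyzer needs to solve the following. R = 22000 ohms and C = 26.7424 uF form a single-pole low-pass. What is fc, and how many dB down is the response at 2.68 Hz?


Step 1 — cutoff frequency:
fc = 1 / (2*pi*R*C)
C = 26.7424 uF = 2.67424e-05 F
fc = 1 / (2*pi*22000*2.67424e-05)
   = 0.270519 Hz

Step 2 — magnitude at f = 2.68 Hz:
|H(f)| = 1 / sqrt(1 + (f/fc)^2)
f/fc = 2.68 / 0.270519 = 9.906883
|H| = 1 / sqrt(1 + 98.146331) = 0.1004296
|H|_dB = 20*log10(0.1004296) = -19.96 dB

fc = 0.270519 Hz; |H(2.68 Hz)| = -19.96 dB


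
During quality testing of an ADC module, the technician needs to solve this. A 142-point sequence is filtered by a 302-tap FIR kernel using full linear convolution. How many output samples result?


Linear convolution output length:
L = N + M - 1
  = 142 + 302 - 1
  = 443 samples

443


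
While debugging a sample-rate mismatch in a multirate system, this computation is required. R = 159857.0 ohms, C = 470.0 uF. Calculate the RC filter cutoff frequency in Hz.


Cutoff frequency of a first-order RC filter:
fc = 1 / (2 * pi * R * C)
C = 470.0 uF = 0.00047 F
fc = 1 / (2 * pi * 159857.0 * 0.00047)
   = 1 / 472.07324221541
   = 0.002118 Hz

0.002118 Hz


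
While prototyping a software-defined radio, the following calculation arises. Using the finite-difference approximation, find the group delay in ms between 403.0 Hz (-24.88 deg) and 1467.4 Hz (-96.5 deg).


Group delay from phase difference:
tau = -d(phi)/d(omega)
d(phi) = -71.62 deg = -1.250005 rad
d(omega) = 2*pi*(1467.4 - 403.0) = 6687.8224 rad/s
tau = -(-1.250005) / 6687.8224
    = 0.1869 ms

0.1869 ms


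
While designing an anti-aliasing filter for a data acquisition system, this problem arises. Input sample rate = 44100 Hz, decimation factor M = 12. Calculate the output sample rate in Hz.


Decimation reduces the sample rate:
fs_out = fs_in / M
       = 44100 / 12
       = 3675.0 Hz

3675.0 Hz


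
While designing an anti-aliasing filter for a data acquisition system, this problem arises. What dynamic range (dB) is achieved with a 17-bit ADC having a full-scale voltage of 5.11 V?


Dynamic range from full-scale to LSB:
V_min = V_max / 2^bits = 5.11 / 2^17
DR = 20 * log10(V_max / V_min)
   = 20 * log10(2^17)
   = 20 * 17 * log10(2)
   = 102.35 dB

102.35 dB


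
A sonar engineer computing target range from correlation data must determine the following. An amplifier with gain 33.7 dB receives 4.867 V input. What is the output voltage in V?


Output voltage from dB gain:
V_out = V_in * 10^(gain_dB / 20)
      = 4.867 * 10^(33.7 / 20)
      = 4.867 * 48.417237
      = 235.6467 V

235.6467 V


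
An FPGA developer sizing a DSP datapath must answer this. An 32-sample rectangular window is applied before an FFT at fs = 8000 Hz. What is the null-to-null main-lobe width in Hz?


Main lobe width for a rectangular window:
Width = 2 * fs / N
      = 2 * 8000 / 32
      = 16000 / 32
      = 500.0 Hz

500.0 Hz


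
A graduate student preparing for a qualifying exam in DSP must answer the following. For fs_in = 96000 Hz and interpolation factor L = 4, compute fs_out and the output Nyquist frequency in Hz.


Step 1 — output sample rate after interpolation by L:
fs_out = L * fs_in = 4 * 96000 = 384000 Hz

Step 2 — Nyquist frequency of the output stream:
f_Nyq = fs_out / 2 = 384000 / 2 = 192000.0 Hz

fs_out = 384000 Hz; f_Nyquist = 192000.0 Hz


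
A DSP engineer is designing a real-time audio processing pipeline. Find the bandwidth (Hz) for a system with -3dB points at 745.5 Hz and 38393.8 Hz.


Bandwidth is the difference of -3dB frequencies:
BW = f_high - f_low
   = 38393.8 - 745.5
   = 37648.3 Hz

37648.3 Hz


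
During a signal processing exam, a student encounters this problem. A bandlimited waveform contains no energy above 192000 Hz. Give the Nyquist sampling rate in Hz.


The Nyquist rate is twice the maximum frequency component.
fs_min = 2 * fmax
      = 2 * 192000
      = 384000 Hz

384000


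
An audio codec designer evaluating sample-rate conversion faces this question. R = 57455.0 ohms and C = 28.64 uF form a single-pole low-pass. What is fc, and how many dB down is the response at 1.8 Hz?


Step 1 — cutoff frequency:
fc = 1 / (2*pi*R*C)
C = 28.64 uF = 2.864e-05 F
fc = 1 / (2*pi*57455.0*2.864e-05)
   = 0.0967207 Hz

Step 2 — magnitude at f = 1.8 Hz:
|H(f)| = 1 / sqrt(1 + (f/fc)^2)
f/fc = 1.8 / 0.0967207 = 18.610287
|H| = 1 / sqrt(1 + 346.342782) = 0.0536563
|H|_dB = 20*log10(0.0536563) = -25.41 dB

fc = 0.0967207 Hz; |H(1.8 Hz)| = -25.41 dB


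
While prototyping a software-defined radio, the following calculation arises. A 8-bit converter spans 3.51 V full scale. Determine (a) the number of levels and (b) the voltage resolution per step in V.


Step 1 — number of quantization levels:
L = 2^N = 2^8 = 256

Step 2 — LSB step size:
delta = Vfs / L
      = 3.51 / 256
      = 0.01371094 V

Levels = 256; step size = 0.01371094 V


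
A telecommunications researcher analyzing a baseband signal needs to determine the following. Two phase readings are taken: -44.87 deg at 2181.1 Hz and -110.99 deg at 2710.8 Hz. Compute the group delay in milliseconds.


Group delay from phase difference:
tau = -d(phi)/d(omega)
d(phi) = -66.12 deg = -1.154012 rad
d(omega) = 2*pi*(2710.8 - 2181.1) = 3328.2033 rad/s
tau = -(-1.154012) / 3328.2033
    = 0.3467 ms

0.3467 ms


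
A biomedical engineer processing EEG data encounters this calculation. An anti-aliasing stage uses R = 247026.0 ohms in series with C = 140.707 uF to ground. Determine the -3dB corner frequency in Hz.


Cutoff frequency of a first-order RC filter:
fc = 1 / (2 * pi * R * C)
C = 140.707 uF = 0.000140707 F
fc = 1 / (2 * pi * 247026.0 * 0.000140707)
   = 1 / 218.39276058131
   = 0.004579 Hz

0.004579 Hz


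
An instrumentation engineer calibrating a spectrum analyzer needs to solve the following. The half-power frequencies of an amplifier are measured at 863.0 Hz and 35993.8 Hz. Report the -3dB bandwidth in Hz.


Bandwidth is the difference of -3dB frequencies:
BW = f_high - f_low
   = 35993.8 - 863.0
   = 35130.8 Hz

35130.8 Hz


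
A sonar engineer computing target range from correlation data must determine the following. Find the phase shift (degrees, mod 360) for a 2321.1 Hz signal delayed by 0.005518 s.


Phase shift from frequency and time delay:
phi = 360 * f * t_delay
    = 360 * 2321.1 * 0.005518
    = 4610.82 degrees
    mod 360 = 290.82 degrees

290.82 degrees


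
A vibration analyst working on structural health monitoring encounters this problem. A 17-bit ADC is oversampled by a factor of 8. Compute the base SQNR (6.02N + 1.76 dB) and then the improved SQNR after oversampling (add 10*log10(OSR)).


Step 1 — baseline SQNR at Nyquist:
SQNR_base = 6.02*N + 1.76
          = 6.02*17 + 1.76
          = 104.1 dB

Step 2 — oversampling processing gain:
G = 10*log10(OSR) = 10*log10(8) = 9.03 dB

Step 3 — total:
SQNR_total = 104.1 + 9.03 = 113.13 dB

Base SQNR = 104.1 dB; oversampled SQNR = 113.13 dB


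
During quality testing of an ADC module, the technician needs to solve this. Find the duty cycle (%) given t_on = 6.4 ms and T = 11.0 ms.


Duty cycle as a percentage:
DC = (t_on / T) * 100
   = (6.4 / 11.0) * 100
   = 0.581818 * 100
   = 58.18 %

58.18 %


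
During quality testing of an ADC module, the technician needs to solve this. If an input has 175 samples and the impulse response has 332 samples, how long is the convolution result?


Linear convolution output length:
L = N + M - 1
  = 175 + 332 - 1
  = 506 samples

506


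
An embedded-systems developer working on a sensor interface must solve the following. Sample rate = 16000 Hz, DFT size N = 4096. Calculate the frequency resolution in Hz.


DFT frequency resolution:
df = fs / N
   = 16000 / 4096
   = 3.9062 Hz

3.9062 Hz


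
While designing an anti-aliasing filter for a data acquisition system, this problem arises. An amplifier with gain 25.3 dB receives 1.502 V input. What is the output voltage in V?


Output voltage from dB gain:
V_out = V_in * 10^(gain_dB / 20)
      = 1.502 * 10^(25.3 / 20)
      = 1.502 * 18.40772
      = 27.6484 V

27.6484 V


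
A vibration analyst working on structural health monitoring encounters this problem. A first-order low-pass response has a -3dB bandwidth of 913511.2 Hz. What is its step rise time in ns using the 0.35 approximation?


Rise time from bandwidth relationship:
tr = 0.35 / BW
   = 0.35 / 913511.2
   = 3.83137065e-07 s
   = 383.1371 ns

383.1371 ns


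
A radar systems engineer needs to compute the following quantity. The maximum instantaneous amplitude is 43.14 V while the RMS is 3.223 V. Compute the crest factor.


Crest factor is the ratio of peak to RMS:
CF = V_peak / V_rms
   = 43.14 / 3.223
   = 13.385

13.385


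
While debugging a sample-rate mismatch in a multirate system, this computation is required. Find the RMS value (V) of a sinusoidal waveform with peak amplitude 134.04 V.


RMS voltage for a sinusoidal waveform:
V_rms = V_peak / sqrt(2)
      = 134.04 / 1.414214
      = 94.781 V

94.781 V


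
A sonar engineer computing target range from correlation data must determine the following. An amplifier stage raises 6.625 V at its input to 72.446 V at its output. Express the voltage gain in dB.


Voltage gain in dB:
G = 20 * log10(Vout / Vin)
  = 20 * log10(72.446 / 6.625)
  = 20 * log10(10.935245)
  = 20 * 1.038829
  = 20.78 dB

20.78 dB


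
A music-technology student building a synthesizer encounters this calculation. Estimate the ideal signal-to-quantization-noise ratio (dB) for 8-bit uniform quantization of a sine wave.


Theoretical SNR for a full-scale sinusoid:
SNR = 6.02 * N + 1.76
    = 6.02 * 8 + 1.76
    = 48.16 + 1.76
    = 49.92 dB

49.92 dB


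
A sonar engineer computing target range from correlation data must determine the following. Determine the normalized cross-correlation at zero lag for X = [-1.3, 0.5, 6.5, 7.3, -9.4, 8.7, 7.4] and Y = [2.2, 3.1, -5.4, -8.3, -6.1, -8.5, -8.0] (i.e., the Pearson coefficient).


Pearson correlation coefficient (population):
r = cov(X,Y) / (std(X) * std(Y))
Mean X = 2.8143, Mean Y = -4.4286
Cov(X,Y) = -12.223878
Std(X) = 6.104431, Std(Y) = 4.608599
r = -0.4345

-0.4345


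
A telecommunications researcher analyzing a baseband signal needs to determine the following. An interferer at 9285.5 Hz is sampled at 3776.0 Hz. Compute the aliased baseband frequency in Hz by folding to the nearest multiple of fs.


Compute the nearest integer multiple of fs to the signal:
n = round(9285.5 / 3776.0) = 2
f_alias = |9285.5 - 2 * 3776.0|
        = |9285.5 - 7552.0|
        = 1733.5 Hz

1733.5


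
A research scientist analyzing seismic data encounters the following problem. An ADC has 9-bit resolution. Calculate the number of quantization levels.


Number of quantization levels = 2^N
= 2^9
= 512

512


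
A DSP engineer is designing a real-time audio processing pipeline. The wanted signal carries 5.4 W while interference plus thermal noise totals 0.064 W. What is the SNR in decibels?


SNR in decibels:
SNR = 10 * log10(Ps / Pn)
    = 10 * log10(5.4 / 0.064)
    = 10 * log10(84.375)
    = 10 * 1.9262
    = 19.26 dB

19.26 dB


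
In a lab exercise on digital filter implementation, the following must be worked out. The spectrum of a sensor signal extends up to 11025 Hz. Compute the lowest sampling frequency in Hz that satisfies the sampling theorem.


The Nyquist rate is twice the maximum frequency component.
fs_min = 2 * fmax
      = 2 * 11025
      = 22050 Hz

22050


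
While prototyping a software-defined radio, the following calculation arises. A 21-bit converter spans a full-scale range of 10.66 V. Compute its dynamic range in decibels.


Dynamic range from full-scale to LSB:
V_min = V_max / 2^bits = 10.66 / 2^21
DR = 20 * log10(V_max / V_min)
   = 20 * log10(2^21)
   = 20 * 21 * log10(2)
   = 126.43 dB

126.43 dB


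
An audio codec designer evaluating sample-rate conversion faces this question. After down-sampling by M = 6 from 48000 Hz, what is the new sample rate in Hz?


Decimation reduces the sample rate:
fs_out = fs_in / M
       = 48000 / 6
       = 8000.0 Hz

8000.0 Hz


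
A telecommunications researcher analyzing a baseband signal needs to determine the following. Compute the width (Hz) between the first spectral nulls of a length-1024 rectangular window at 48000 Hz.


Main lobe width for a rectangular window:
Width = 2 * fs / N
      = 2 * 48000 / 1024
      = 96000 / 1024
      = 93.75 Hz

93.75 Hz


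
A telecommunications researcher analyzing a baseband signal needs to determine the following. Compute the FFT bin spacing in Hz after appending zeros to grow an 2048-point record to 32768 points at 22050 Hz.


Frequency resolution after zero-padding:
N_padded = 2048 * 16 = 32768
df = fs / N_padded
   = 22050 / 32768
   = 0.6729 Hz

0.6729 Hz


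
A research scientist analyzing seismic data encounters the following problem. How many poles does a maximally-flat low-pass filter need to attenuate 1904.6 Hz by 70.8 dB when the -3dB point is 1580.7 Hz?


Butterworth filter order formula:
n = log10(10^(A/10) - 1) / (2 * log10(f_stop/f_pass))
10^(70.8/10) - 1 = 12022643.3462
f_stop/f_pass = 1904.6 / 1580.7 = 1.2049
n = 43.7284 -> ceil = 44

44


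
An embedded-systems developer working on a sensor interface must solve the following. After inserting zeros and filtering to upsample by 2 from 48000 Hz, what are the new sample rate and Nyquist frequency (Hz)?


Step 1 — output sample rate after interpolation by L:
fs_out = L * fs_in = 2 * 48000 = 96000 Hz

Step 2 — Nyquist frequency of the output stream:
f_Nyq = fs_out / 2 = 96000 / 2 = 48000.0 Hz

fs_out = 96000 Hz; f_Nyquist = 48000.0 Hz


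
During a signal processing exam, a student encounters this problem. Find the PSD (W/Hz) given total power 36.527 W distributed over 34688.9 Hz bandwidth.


Power spectral density:
PSD = P / BW
    = 36.527 / 34688.9
    = 0.00105299 W/Hz

0.00105299 W/Hz


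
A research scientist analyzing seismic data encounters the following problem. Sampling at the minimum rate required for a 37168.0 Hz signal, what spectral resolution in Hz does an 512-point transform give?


Step 1 — Nyquist sampling rate:
fs = 2 * fmax = 2 * 37168.0 = 74336.0 Hz

Step 2 — DFT bin spacing:
df = fs / N = 74336.0 / 512 = 145.1875 Hz

145.1875 Hz


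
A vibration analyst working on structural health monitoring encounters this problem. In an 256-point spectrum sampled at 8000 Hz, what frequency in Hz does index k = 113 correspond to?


Frequency of DFT bin k:
f_k = k * fs / N
    = 113 * 8000 / 256
    = 904000 / 256
    = 3531.25 Hz

3531.25 Hz


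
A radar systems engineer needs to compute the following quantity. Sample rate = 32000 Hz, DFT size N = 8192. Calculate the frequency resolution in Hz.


DFT frequency resolution:
df = fs / N
   = 32000 / 8192
   = 3.9062 Hz

3.9062 Hz


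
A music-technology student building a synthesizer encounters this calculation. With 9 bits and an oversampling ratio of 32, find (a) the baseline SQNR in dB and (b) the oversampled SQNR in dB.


Step 1 — baseline SQNR at Nyquist:
SQNR_base = 6.02*N + 1.76
          = 6.02*9 + 1.76
          = 55.94 dB

Step 2 — oversampling processing gain:
G = 10*log10(OSR) = 10*log10(32) = 15.05 dB

Step 3 — total:
SQNR_total = 55.94 + 15.05 = 70.99 dB

Base SQNR = 55.94 dB; oversampled SQNR = 70.99 dB


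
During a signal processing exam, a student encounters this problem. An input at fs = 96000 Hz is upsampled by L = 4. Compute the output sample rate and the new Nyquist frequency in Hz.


Step 1 — output sample rate after interpolation by L:
fs_out = L * fs_in = 4 * 96000 = 384000 Hz

Step 2 — Nyquist frequency of the output stream:
f_Nyq = fs_out / 2 = 384000 / 2 = 192000.0 Hz

fs_out = 384000 Hz; f_Nyquist = 192000.0 Hz


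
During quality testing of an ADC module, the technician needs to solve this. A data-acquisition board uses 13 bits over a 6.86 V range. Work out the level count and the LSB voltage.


Step 1 — number of quantization levels:
L = 2^N = 2^13 = 8192

Step 2 — LSB step size:
delta = Vfs / L
      = 6.86 / 8192
      = 0.0008374 V

Levels = 8192; step size = 0.0008374 V


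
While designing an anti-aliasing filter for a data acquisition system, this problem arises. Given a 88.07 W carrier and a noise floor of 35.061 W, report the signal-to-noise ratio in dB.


SNR in decibels:
SNR = 10 * log10(Ps / Pn)
    = 10 * log10(88.07 / 35.061)
    = 10 * log10(2.5119)
    = 10 * 0.4
    = 4.0 dB

4.0 dB


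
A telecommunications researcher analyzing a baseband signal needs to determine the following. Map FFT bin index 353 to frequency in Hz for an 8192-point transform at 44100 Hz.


Frequency of DFT bin k:
f_k = k * fs / N
    = 353 * 44100 / 8192
    = 15567300 / 8192
    = 1900.305 Hz

1900.305 Hz


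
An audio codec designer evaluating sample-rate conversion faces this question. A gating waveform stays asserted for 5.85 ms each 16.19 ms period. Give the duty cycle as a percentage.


Duty cycle as a percentage:
DC = (t_on / T) * 100
   = (5.85 / 16.19) * 100
   = 0.361334 * 100
   = 36.13 %

36.13 %


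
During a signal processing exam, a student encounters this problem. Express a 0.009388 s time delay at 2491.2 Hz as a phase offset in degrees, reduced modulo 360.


Phase shift from frequency and time delay:
phi = 360 * f * t_delay
    = 360 * 2491.2 * 0.009388
    = 8419.46 degrees
    mod 360 = 139.46 degrees

139.46 degrees


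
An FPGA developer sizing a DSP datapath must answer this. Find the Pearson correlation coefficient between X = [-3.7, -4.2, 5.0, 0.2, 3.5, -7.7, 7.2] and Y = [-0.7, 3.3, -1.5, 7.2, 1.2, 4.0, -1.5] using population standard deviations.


Pearson correlation coefficient (population):
r = cov(X,Y) / (std(X) * std(Y))
Mean X = 0.0429, Mean Y = 1.7143
Cov(X,Y) = -7.892041
Std(X) = 5.067222, Std(Y) = 3.037588
r = -0.5127

-0.5127
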